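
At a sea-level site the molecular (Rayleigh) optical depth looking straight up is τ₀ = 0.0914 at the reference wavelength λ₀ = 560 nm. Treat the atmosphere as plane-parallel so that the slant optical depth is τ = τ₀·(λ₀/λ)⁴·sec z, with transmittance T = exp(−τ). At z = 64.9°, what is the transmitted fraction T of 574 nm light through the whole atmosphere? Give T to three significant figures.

0.823

sec 64.9° = 2.3574.
τ = 0.0914 × (560/574)⁴ × 2.3574 = 0.0914 × 0.9060 × 2.3574 = 0.1952.
T = exp(−0.1952) = 0.8227.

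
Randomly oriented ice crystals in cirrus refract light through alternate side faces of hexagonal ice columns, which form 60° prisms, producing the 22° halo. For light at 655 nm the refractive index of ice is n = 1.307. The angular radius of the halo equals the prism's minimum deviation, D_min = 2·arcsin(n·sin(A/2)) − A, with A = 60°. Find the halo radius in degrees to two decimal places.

21.61°

n·sin(A/2) = 1.307 × sin 30° = 1.307 × 0.5000 = 0.6535.
D_min = 2·arcsin(0.6535) − 60° = 2 × 40.806° − 60° = 21.612°.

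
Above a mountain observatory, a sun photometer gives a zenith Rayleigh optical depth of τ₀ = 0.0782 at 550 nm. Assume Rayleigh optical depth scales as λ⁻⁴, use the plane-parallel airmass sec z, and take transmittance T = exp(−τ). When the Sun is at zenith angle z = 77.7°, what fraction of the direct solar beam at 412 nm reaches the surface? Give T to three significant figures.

0.312

sec 77.7° = 4.6942.
τ = 0.0782 × (550/412)⁴ × 4.6942 = 0.0782 × 3.1759 × 4.6942 = 1.1658.
T = exp(−1.1658) = 0.3117.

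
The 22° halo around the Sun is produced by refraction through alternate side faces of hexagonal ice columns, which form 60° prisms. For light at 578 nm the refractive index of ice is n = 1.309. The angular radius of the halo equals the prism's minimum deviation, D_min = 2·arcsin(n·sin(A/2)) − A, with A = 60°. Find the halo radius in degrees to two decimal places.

21.76°

n·sin(A/2) = 1.309 × sin 30° = 1.309 × 0.5000 = 0.6545.
D_min = 2·arcsin(0.6545) − 60° = 2 × 40.882° − 60° = 21.763°.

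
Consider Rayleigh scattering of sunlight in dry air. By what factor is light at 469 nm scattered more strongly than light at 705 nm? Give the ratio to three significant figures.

Rayleigh scattering ∝ λ⁻⁴, so the ratio of coefficients is the inverse fourth power of the wavelength ratio.
σ(469)/σ(705) = (705/469)⁴ = (1.5032)⁴ = 5.106.

5.11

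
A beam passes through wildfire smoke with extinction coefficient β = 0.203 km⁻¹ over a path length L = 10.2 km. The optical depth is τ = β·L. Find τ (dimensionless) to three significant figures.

τ = β·L = 0.203 × 10.2 = 2.0706.

2.07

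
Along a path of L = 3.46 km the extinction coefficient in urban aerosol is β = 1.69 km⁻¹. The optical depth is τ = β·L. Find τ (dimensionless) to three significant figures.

5.85

τ = β·L = 1.69 × 3.46 = 5.8474.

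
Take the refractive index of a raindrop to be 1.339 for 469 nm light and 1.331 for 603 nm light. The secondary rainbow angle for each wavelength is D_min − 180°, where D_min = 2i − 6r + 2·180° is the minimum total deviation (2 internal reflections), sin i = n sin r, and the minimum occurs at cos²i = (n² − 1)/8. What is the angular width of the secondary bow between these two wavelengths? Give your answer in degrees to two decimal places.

2.09°

At 469 nm (n = 1.339): cos²i = 0.09912 → i = 71.650°, r = 45.141°, D_min = 232.451°, rainbow angle = 52.451°.
At 603 nm (n = 1.331): cos²i = 0.09645 → i = 71.907°, r = 45.575°, D_min = 230.365°, rainbow angle = 50.365°.
Angular width = |52.451° − 50.365°| = 2.086°.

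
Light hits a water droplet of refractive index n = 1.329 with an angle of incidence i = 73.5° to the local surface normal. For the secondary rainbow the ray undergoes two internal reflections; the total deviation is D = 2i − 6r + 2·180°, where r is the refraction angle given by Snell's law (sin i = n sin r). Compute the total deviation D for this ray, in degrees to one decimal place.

sin r = sin 73.5° / 1.329 = 0.9588/1.329 = 0.7215; r = 46.18°.
D = 2·73.5° − 6·46.18° + 2·180° = 147.00° − 277.05° + 360° = 229.95°.

229.9°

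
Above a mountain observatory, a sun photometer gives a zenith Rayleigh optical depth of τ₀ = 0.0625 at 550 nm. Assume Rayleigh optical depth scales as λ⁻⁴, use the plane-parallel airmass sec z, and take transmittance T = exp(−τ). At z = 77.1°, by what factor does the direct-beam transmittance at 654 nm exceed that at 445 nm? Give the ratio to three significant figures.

Airmass: sec 77.1° = 4.4793.
τ(654 nm) = 0.0625 × (550/654)⁴ × 4.4793 = 0.0625 × 0.5002 × 4.4793 = 0.1400.
τ(445 nm) = 0.0625 × (550/445)⁴ × 4.4793 = 0.0625 × 2.3335 × 4.4793 = 0.6533.
T(654)/T(445) = exp(τ_B − τ_A) = exp(0.5132) = 1.6707.

1.67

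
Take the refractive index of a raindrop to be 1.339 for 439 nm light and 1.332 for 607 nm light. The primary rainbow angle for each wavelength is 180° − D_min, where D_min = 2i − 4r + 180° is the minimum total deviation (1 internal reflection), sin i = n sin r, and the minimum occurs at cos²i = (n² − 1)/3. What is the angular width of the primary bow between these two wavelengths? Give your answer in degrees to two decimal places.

1.01°

At 439 nm (n = 1.339): cos²i = 0.26431 → i = 59.062°, r = 39.834°, D_min = 138.786°, rainbow angle = 41.214°.
At 607 nm (n = 1.332): cos²i = 0.25807 → i = 59.469°, r = 40.290°, D_min = 137.776°, rainbow angle = 42.224°.
Angular width = |41.214° − 42.224°| = 1.010°.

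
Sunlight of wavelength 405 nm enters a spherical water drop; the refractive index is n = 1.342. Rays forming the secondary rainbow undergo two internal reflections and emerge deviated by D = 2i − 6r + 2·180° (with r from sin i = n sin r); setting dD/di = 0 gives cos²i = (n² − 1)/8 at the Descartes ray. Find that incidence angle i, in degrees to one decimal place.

71.6°

cos²i = (1.342² − 1)/8 = (1.80096 − 1)/8 = 0.10012.
cos i = 0.31642, so i = 71.554°.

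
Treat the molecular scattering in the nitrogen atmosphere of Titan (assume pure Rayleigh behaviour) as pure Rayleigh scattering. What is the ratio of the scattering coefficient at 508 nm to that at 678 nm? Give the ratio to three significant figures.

3.17

Rayleigh scattering ∝ λ⁻⁴, so the ratio of coefficients is the inverse fourth power of the wavelength ratio.
σ(508)/σ(678) = (678/508)⁴ = (1.3346)⁴ = 3.173.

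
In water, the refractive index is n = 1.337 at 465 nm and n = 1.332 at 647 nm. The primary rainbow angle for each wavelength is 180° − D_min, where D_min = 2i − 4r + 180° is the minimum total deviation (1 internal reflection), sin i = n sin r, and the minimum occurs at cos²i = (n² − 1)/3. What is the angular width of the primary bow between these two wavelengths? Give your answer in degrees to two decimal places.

At 465 nm (n = 1.337): cos²i = 0.26252 → i = 59.178°, r = 39.964°, D_min = 138.500°, rainbow angle = 41.500°.
At 647 nm (n = 1.332): cos²i = 0.25807 → i = 59.469°, r = 40.290°, D_min = 137.776°, rainbow angle = 42.224°.
Angular width = |41.500° − 42.224°| = 0.724°.

0.72°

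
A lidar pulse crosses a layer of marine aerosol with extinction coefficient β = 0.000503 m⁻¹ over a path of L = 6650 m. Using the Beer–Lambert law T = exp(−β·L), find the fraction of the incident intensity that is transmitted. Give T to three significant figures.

0.0353

τ = β·L = 0.000503 × 6650 = 3.3449.
T = exp(−3.3449) = 0.0353.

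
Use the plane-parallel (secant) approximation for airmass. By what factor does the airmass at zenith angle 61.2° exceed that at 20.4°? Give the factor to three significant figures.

1.95

X(61.2°)/X(20.4°) = sec 61.2° / sec 20.4° = cos 20.4° / cos 61.2° = 0.9373/0.4818 = 1.9456.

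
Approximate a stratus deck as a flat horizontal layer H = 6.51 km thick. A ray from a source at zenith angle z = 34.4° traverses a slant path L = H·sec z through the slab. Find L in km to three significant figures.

7.89 km

sec z = 1/cos 34.4° = 1.2120.
L = 6.51 × 1.2120 = 7.890 km.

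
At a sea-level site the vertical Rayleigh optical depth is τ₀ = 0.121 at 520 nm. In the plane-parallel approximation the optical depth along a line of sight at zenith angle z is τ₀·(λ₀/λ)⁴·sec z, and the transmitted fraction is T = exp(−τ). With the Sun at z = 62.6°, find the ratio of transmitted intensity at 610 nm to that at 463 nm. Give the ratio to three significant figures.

Airmass: sec 62.6° = 2.1730.
τ(610 nm) = 0.121 × (520/610)⁴ × 2.1730 = 0.121 × 0.5281 × 2.1730 = 0.1388.
τ(463 nm) = 0.121 × (520/463)⁴ × 2.1730 = 0.121 × 1.5911 × 2.1730 = 0.4183.
T(610)/T(463) = exp(τ_B − τ_A) = exp(0.2795) = 1.3225.

1.32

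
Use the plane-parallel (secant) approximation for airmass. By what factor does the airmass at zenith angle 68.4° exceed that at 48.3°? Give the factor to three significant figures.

X(68.4°)/X(48.3°) = sec 68.4° / sec 48.3° = cos 48.3° / cos 68.4° = 0.6652/0.3681 = 1.8071.

1.81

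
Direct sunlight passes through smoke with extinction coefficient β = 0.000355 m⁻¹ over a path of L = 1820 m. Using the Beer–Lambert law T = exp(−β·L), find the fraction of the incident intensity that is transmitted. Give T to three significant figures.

τ = β·L = 0.000355 × 1820 = 0.6461.
T = exp(−0.6461) = 0.5241.

0.524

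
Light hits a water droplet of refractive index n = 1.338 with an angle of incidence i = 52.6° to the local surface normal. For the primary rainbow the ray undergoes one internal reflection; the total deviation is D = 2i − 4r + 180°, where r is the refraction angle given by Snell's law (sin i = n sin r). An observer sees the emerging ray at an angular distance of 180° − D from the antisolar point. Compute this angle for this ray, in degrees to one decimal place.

40.5°

sin r = sin 52.6° / 1.338 = 0.7944/1.338 = 0.5937; r = 36.42°.
D = 2·52.6° − 4·36.42° + 180° = 105.20° − 145.69° + 180° = 139.51°.
Angle from antisolar point = 180° − D = 40.49°.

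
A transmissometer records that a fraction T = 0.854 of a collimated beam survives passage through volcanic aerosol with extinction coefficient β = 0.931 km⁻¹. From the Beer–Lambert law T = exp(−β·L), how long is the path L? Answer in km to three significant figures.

Beer–Lambert: T = exp(−βL) ⇒ L = −ln(T)/β = −ln(0.854)/0.931 = 0.1578/0.931 = 0.1695 km.

0.170 km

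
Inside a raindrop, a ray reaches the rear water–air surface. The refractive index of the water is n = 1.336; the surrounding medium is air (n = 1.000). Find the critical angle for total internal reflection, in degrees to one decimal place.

48.5°

sin θ_c = n_air / n = 1.000 / 1.336 = 0.7485.
θ_c = arcsin(0.7485) = 48.46°.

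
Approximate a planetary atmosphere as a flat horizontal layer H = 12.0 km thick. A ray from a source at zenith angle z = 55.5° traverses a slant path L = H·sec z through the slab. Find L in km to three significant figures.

sec z = 1/cos 55.5° = 1.7655.
L = 12.0 × 1.7655 = 21.186 km.

21.2 km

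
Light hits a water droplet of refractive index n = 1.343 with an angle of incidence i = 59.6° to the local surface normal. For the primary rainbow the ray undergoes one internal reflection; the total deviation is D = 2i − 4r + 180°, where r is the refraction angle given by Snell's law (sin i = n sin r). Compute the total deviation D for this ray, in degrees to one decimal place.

139.4°

sin r = sin 59.6° / 1.343 = 0.8625/1.343 = 0.6422; r = 39.96°.
D = 2·59.6° − 4·39.96° + 180° = 119.20° − 159.83° + 180° = 139.37°.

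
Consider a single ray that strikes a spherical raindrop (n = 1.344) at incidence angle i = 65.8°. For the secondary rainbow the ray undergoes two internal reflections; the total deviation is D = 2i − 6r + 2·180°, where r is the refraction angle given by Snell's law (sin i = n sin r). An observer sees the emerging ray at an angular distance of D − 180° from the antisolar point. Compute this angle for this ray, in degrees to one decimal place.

sin r = sin 65.8° / 1.344 = 0.9121/1.344 = 0.6787; r = 42.74°.
D = 2·65.8° − 6·42.74° + 2·180° = 131.60° − 256.43° + 360° = 235.17°.
Angle from antisolar point = D − 180° = 55.17°.

55.2°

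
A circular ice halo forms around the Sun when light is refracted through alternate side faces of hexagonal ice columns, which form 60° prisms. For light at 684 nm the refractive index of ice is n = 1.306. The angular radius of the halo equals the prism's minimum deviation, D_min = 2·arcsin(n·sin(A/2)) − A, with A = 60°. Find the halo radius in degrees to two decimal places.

n·sin(A/2) = 1.306 × sin 30° = 1.306 × 0.5000 = 0.6530.
D_min = 2·arcsin(0.6530) − 60° = 2 × 40.768° − 60° = 21.536°.

21.54°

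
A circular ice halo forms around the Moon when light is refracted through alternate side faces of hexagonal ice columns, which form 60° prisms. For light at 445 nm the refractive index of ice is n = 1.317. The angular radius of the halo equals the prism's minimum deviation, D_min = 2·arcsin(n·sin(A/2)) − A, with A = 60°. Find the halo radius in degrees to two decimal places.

n·sin(A/2) = 1.317 × sin 30° = 1.317 × 0.5000 = 0.6585.
D_min = 2·arcsin(0.6585) − 60° = 2 × 41.186° − 60° = 22.371°.

22.37°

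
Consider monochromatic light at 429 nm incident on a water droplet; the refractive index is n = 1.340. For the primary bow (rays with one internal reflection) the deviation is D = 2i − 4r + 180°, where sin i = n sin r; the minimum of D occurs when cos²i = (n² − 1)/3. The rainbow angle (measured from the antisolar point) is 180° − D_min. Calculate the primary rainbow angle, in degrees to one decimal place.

cos²i = (1.79560 − 1)/3 = 0.26520; i = arccos(0.51498) = 59.004°.
sin r = sin 59.004°/1.340 = 0.63971; r = 39.770°.
D_min = 2·59.004° − 4·39.770° + 180° = 138.929°.
Rainbow angle = 180° − D_min = 41.071°.

41.1°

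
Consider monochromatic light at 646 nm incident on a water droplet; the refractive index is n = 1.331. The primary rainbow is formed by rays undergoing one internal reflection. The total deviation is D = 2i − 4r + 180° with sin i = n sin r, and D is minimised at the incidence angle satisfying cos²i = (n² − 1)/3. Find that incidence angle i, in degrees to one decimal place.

59.5°

cos²i = (1.331² − 1)/3 = (1.77156 − 1)/3 = 0.25719.
cos i = 0.50714, so i = 59.527°.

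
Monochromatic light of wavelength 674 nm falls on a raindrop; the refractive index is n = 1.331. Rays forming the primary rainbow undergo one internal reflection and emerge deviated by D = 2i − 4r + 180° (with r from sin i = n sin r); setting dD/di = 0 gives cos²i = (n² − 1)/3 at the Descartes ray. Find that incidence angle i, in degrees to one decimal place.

cos²i = (1.331² − 1)/3 = (1.77156 − 1)/3 = 0.25719.
cos i = 0.50714, so i = 59.527°.

59.5°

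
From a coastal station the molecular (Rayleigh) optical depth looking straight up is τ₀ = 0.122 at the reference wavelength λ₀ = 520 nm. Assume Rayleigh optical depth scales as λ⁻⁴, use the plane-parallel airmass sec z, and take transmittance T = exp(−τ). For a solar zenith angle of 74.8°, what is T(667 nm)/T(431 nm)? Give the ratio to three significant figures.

2.26

Airmass: sec 74.8° = 3.8140.
τ(667 nm) = 0.122 × (520/667)⁴ × 3.8140 = 0.122 × 0.3694 × 3.8140 = 0.1719.
τ(431 nm) = 0.122 × (520/431)⁴ × 3.8140 = 0.122 × 2.1189 × 3.8140 = 0.9859.
T(667)/T(431) = exp(τ_B − τ_A) = exp(0.8140) = 2.2570.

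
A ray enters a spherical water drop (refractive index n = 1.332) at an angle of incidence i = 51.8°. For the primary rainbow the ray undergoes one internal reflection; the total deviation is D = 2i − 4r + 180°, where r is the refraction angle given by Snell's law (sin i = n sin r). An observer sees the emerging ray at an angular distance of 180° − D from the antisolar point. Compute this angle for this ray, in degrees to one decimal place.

41.0°

sin r = sin 51.8° / 1.332 = 0.7859/1.332 = 0.5900; r = 36.16°.
D = 2·51.8° − 4·36.16° + 180° = 103.60° − 144.62° + 180° = 138.98°.
Angle from antisolar point = 180° − D = 41.02°.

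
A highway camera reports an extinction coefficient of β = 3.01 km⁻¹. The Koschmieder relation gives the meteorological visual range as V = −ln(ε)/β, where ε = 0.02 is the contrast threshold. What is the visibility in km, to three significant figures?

1.30 km

V = −ln(0.02) / 3.01 = 3.912 / 3.01 = 1.2997 km.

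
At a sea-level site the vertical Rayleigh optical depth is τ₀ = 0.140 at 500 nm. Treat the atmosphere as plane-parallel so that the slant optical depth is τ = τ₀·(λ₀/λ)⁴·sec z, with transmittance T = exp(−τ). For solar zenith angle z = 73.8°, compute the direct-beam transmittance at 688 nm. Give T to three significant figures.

sec 73.8° = 3.5843.
τ = 0.140 × (500/688)⁴ × 3.5843 = 0.140 × 0.2789 × 3.5843 = 0.1400.
T = exp(−0.1400) = 0.8694.

0.869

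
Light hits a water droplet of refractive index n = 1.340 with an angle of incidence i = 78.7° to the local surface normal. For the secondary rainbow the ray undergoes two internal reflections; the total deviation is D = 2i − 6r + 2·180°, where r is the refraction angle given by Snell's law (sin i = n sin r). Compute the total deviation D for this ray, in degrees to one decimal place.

sin r = sin 78.7° / 1.340 = 0.9806/1.340 = 0.7318; r = 47.04°.
D = 2·78.7° − 6·47.04° + 2·180° = 157.40° − 282.23° + 360° = 235.17°.

235.2°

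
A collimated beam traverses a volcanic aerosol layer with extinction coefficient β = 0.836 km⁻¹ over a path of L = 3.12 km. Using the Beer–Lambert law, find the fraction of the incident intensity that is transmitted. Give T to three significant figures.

0.0737

τ = β·L = 0.836 × 3.12 = 2.6083.
T = exp(−2.6083) = 0.0737.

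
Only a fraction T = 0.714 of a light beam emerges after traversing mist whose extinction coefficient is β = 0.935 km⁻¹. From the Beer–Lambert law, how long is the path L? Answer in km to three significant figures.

0.360 km

Beer–Lambert: T = exp(−βL) ⇒ L = −ln(T)/β = −ln(0.714)/0.935 = 0.3369/0.935 = 0.3603 km.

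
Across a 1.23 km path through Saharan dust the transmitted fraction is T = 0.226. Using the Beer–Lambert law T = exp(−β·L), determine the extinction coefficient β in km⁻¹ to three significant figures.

1.21 km⁻¹

Beer–Lambert: T = exp(−βL) ⇒ β = −ln(T)/L = −ln(0.226)/1.23 = 1.4872/1.23 = 1.209 km⁻¹.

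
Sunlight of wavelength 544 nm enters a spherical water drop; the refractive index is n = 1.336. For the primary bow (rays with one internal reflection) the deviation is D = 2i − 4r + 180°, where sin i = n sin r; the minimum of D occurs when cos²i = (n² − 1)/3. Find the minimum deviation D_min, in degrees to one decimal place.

138.4°

cos²i = (1.78490 − 1)/3 = 0.26163; i = arccos(0.51150) = 59.236°.
sin r = sin 59.236°/1.336 = 0.64318; r = 40.029°.
D_min = 2·59.236° − 4·40.029° + 180° = 138.356°.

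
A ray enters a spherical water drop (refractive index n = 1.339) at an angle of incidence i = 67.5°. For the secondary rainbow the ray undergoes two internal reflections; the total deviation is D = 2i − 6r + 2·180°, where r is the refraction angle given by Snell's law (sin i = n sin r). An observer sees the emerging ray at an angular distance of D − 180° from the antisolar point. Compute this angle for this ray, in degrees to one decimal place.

53.2°

sin r = sin 67.5° / 1.339 = 0.9239/1.339 = 0.6900; r = 43.63°.
D = 2·67.5° − 6·43.63° + 2·180° = 135.00° − 261.77° + 360° = 233.23°.
Angle from antisolar point = D − 180° = 53.23°.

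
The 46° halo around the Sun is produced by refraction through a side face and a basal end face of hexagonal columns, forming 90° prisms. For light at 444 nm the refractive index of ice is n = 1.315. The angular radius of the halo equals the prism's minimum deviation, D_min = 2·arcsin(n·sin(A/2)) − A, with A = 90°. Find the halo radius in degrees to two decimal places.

46.82°

n·sin(A/2) = 1.315 × sin 45° = 1.315 × 0.7071 = 0.9298.
D_min = 2·arcsin(0.9298) − 90° = 2 × 68.411° − 90° = 46.821°.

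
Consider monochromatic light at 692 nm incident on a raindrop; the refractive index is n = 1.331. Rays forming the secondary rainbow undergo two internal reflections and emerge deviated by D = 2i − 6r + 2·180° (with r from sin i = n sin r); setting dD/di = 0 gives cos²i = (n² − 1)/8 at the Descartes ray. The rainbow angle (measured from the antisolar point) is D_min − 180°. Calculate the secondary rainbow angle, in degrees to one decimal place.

50.4°

cos²i = (1.77156 − 1)/8 = 0.09645; i = arccos(0.31056) = 71.907°.
sin r = sin 71.907°/1.331 = 0.71417; r = 45.575°.
D_min = 2·71.907° − 6·45.575° + 360° = 230.365°.
Rainbow angle = D_min − 180° = 50.365°.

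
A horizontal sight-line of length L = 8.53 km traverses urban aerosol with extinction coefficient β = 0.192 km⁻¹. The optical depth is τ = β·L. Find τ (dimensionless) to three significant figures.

1.64

τ = β·L = 0.192 × 8.53 = 1.6378.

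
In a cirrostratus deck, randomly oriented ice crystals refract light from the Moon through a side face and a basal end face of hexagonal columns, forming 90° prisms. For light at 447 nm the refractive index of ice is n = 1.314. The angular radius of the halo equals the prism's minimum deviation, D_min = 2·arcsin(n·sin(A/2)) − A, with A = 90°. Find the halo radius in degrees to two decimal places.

46.60°

n·sin(A/2) = 1.314 × sin 45° = 1.314 × 0.7071 = 0.9291.
D_min = 2·arcsin(0.9291) − 90° = 2 × 68.301° − 90° = 46.602°.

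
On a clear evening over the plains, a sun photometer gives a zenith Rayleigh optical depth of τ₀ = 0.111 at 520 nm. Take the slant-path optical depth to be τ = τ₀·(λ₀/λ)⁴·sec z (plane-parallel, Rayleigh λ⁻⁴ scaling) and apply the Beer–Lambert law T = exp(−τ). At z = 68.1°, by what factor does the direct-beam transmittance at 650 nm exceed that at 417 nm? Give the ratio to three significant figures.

1.82

Airmass: sec 68.1° = 2.6811.
τ(650 nm) = 0.111 × (520/650)⁴ × 2.6811 = 0.111 × 0.4096 × 2.6811 = 0.1219.
τ(417 nm) = 0.111 × (520/417)⁴ × 2.6811 = 0.111 × 2.4181 × 2.6811 = 0.7196.
T(650)/T(417) = exp(τ_B − τ_A) = exp(0.5977) = 1.8180.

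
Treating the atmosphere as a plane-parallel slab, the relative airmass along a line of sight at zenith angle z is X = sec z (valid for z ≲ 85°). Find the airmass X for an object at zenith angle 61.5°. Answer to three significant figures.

2.10

X = sec z = 1/cos 61.5° = 1/0.4772 = 2.0957.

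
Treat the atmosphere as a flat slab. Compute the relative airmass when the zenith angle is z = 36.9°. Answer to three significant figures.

X = sec z = 1/cos 36.9° = 1/0.7997 = 1.2505.

1.25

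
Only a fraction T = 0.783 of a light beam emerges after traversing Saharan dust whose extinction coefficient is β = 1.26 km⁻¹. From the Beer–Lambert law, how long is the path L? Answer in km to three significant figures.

Beer–Lambert: T = exp(−βL) ⇒ L = −ln(T)/β = −ln(0.783)/1.26 = 0.2446/1.26 = 0.1941 km.

0.194 km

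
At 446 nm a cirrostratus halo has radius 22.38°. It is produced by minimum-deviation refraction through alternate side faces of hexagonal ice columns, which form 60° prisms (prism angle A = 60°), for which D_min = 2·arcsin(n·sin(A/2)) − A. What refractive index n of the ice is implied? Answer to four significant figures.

1.317

Rearranging: n = sin((D_min + A)/2) / sin(A/2).
(D_min + A)/2 = (22.38° + 60°)/2 = 41.190°.
n = sin 41.190° / sin 30° = 0.6586 / 0.5000 = 1.3171.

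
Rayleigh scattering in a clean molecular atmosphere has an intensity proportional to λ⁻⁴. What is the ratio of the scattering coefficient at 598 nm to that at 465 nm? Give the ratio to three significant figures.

0.366

Rayleigh scattering ∝ λ⁻⁴, so the ratio of coefficients is the inverse fourth power of the wavelength ratio.
σ(598)/σ(465) = (465/598)⁴ = (0.7776)⁴ = 0.3656.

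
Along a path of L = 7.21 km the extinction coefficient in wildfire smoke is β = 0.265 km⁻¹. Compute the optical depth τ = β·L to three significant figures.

τ = β·L = 0.265 × 7.21 = 1.9107.

1.91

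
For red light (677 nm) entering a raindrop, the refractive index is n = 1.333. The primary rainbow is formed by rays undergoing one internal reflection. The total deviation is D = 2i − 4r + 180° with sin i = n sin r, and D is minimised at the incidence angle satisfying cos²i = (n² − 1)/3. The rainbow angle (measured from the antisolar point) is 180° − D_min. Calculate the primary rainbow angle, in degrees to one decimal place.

42.1°

cos²i = (1.77689 − 1)/3 = 0.25896; i = arccos(0.50888) = 59.410°.
sin r = sin 59.410°/1.333 = 0.64579; r = 40.225°.
D_min = 2·59.410° − 4·40.225° + 180° = 137.922°.
Rainbow angle = 180° − D_min = 42.078°.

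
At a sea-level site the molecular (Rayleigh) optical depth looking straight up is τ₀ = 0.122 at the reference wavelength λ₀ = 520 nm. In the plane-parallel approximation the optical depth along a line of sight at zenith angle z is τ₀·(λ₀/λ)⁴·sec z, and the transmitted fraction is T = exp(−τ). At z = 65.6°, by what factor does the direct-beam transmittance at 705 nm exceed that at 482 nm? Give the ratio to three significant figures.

Airmass: sec 65.6° = 2.4207.
τ(705 nm) = 0.122 × (520/705)⁴ × 2.4207 = 0.122 × 0.2960 × 2.4207 = 0.0874.
τ(482 nm) = 0.122 × (520/482)⁴ × 2.4207 = 0.122 × 1.3546 × 2.4207 = 0.4001.
T(705)/T(482) = exp(τ_B − τ_A) = exp(0.3127) = 1.3670.

1.37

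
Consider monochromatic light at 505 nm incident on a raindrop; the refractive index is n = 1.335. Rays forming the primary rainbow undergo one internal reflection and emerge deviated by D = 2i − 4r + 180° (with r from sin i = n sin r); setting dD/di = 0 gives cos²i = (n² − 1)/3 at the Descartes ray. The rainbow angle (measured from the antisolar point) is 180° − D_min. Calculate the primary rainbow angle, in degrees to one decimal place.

cos²i = (1.78222 − 1)/3 = 0.26074; i = arccos(0.51063) = 59.294°.
sin r = sin 59.294°/1.335 = 0.64405; r = 40.094°.
D_min = 2·59.294° − 4·40.094° + 180° = 138.212°.
Rainbow angle = 180° − D_min = 41.788°.

41.8°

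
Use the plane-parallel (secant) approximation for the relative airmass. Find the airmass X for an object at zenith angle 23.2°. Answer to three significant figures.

X = sec z = 1/cos 23.2° = 1/0.9191 = 1.0880.

1.09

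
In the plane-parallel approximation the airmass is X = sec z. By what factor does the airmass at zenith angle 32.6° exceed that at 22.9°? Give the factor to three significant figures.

X(32.6°)/X(22.9°) = sec 32.6° / sec 22.9° = cos 22.9° / cos 32.6° = 0.9212/0.8425 = 1.0935.

1.09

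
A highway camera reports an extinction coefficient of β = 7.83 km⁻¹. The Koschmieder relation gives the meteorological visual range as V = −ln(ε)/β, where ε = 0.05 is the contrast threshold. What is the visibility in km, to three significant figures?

V = −ln(0.05) / 7.83 = 2.996 / 7.83 = 0.3826 km.

0.383 km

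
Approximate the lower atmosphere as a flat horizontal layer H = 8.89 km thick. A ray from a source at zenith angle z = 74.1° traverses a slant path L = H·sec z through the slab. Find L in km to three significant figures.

sec z = 1/cos 74.1° = 3.6502.
L = 8.89 × 3.6502 = 32.450 km.

32.5 km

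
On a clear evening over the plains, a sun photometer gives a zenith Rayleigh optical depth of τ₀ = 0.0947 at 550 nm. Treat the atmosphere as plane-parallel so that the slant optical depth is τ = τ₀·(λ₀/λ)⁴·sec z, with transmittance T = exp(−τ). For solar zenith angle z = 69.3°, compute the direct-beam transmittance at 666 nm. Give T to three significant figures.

0.883

sec 69.3° = 2.8291.
τ = 0.0947 × (550/666)⁴ × 2.8291 = 0.0947 × 0.4651 × 2.8291 = 0.1246.
T = exp(−0.1246) = 0.8828.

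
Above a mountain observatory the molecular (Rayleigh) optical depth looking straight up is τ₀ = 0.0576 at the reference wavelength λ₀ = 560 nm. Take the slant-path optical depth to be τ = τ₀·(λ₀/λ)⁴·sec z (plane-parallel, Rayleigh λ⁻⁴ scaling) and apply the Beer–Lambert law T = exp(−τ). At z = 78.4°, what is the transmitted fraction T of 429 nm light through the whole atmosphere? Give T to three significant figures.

sec 78.4° = 4.9732.
τ = 0.0576 × (560/429)⁴ × 4.9732 = 0.0576 × 2.9035 × 4.9732 = 0.8317.
T = exp(−0.8317) = 0.4353.

0.435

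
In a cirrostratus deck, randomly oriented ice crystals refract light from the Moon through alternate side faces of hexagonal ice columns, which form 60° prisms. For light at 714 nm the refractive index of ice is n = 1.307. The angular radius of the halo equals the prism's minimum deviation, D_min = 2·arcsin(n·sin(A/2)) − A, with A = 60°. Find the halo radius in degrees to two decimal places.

21.61°

n·sin(A/2) = 1.307 × sin 30° = 1.307 × 0.5000 = 0.6535.
D_min = 2·arcsin(0.6535) − 60° = 2 × 40.806° − 60° = 21.612°.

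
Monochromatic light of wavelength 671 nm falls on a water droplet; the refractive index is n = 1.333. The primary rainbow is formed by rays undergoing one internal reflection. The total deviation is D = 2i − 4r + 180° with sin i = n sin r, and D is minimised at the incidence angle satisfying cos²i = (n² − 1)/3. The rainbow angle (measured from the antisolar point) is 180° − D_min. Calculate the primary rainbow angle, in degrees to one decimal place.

42.1°

cos²i = (1.77689 − 1)/3 = 0.25896; i = arccos(0.50888) = 59.410°.
sin r = sin 59.410°/1.333 = 0.64579; r = 40.225°.
D_min = 2·59.410° − 4·40.225° + 180° = 137.922°.
Rainbow angle = 180° − D_min = 42.078°.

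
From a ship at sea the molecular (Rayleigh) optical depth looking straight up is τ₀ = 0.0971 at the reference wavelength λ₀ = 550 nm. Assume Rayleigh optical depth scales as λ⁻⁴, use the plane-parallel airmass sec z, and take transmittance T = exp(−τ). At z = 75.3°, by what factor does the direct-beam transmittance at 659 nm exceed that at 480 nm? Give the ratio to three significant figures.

Airmass: sec 75.3° = 3.9408.
τ(659 nm) = 0.0971 × (550/659)⁴ × 3.9408 = 0.0971 × 0.4852 × 3.9408 = 0.1857.
τ(480 nm) = 0.0971 × (550/480)⁴ × 3.9408 = 0.0971 × 1.7238 × 3.9408 = 0.6596.
T(659)/T(480) = exp(τ_B − τ_A) = exp(0.4740) = 1.6063.

1.61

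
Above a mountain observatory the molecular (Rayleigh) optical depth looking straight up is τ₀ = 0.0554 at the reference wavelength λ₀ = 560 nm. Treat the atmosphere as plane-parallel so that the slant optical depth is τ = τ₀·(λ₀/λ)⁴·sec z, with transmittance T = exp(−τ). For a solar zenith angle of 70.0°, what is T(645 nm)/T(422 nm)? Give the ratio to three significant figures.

1.51

Airmass: sec 70.0° = 2.9238.
τ(645 nm) = 0.0554 × (560/645)⁴ × 2.9238 = 0.0554 × 0.5682 × 2.9238 = 0.0920.
τ(422 nm) = 0.0554 × (560/422)⁴ × 2.9238 = 0.0554 × 3.1010 × 2.9238 = 0.5023.
T(645)/T(422) = exp(τ_B − τ_A) = exp(0.4103) = 1.5072.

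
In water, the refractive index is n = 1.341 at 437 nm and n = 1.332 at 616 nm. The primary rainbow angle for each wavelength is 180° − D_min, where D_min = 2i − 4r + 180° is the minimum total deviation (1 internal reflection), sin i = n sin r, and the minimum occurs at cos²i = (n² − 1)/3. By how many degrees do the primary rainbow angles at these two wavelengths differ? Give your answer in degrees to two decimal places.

1.29°

At 437 nm (n = 1.341): cos²i = 0.26609 → i = 58.946°, r = 39.705°, D_min = 139.071°, rainbow angle = 40.929°.
At 616 nm (n = 1.332): cos²i = 0.25807 → i = 59.469°, r = 40.290°, D_min = 137.776°, rainbow angle = 42.224°.
Angular width = |40.929° − 42.224°| = 1.295°.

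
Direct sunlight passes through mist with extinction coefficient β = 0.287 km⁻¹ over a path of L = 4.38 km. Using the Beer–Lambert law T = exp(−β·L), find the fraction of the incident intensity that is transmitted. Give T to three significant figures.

0.284

τ = β·L = 0.287 × 4.38 = 1.2571.
T = exp(−1.2571) = 0.2845.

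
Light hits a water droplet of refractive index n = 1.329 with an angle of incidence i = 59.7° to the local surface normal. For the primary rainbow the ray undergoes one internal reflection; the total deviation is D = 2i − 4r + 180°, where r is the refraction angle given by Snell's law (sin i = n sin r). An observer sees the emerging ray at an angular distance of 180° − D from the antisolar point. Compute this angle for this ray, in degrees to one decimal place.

42.7°

sin r = sin 59.7° / 1.329 = 0.8634/1.329 = 0.6497; r = 40.52°.
D = 2·59.7° − 4·40.52° + 180° = 119.40° − 162.06° + 180° = 137.34°.
Angle from antisolar point = 180° − D = 42.66°.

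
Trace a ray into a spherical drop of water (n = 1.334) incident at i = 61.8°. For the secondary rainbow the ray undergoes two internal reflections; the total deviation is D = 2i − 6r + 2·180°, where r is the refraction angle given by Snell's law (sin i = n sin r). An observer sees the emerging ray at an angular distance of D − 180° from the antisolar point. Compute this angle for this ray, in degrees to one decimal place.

55.5°

sin r = sin 61.8° / 1.334 = 0.8813/1.334 = 0.6606; r = 41.35°.
D = 2·61.8° − 6·41.35° + 2·180° = 123.60° − 248.10° + 360° = 235.50°.
Angle from antisolar point = D − 180° = 55.50°.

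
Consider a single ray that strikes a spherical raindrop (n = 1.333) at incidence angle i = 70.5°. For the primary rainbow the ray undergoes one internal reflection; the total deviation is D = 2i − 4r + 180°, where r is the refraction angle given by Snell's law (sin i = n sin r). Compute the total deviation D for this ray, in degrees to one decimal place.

sin r = sin 70.5° / 1.333 = 0.9426/1.333 = 0.7072; r = 45.00°.
D = 2·70.5° − 4·45.00° + 180° = 141.00° − 180.02° + 180° = 140.98°.

141.0°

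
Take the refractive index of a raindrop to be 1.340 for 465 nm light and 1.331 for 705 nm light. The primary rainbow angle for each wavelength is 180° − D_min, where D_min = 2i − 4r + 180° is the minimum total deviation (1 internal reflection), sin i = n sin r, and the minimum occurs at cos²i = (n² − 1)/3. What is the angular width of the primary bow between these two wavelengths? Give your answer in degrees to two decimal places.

1.30°

At 465 nm (n = 1.340): cos²i = 0.26520 → i = 59.004°, r = 39.770°, D_min = 138.929°, rainbow angle = 41.071°.
At 705 nm (n = 1.331): cos²i = 0.25719 → i = 59.527°, r = 40.356°, D_min = 137.630°, rainbow angle = 42.370°.
Angular width = |41.071° − 42.370°| = 1.299°.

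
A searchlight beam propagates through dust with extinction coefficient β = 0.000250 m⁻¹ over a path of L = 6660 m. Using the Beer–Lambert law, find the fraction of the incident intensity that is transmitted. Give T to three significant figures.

τ = β·L = 0.000250 × 6660 = 1.6650.
T = exp(−1.6650) = 0.1892.

0.189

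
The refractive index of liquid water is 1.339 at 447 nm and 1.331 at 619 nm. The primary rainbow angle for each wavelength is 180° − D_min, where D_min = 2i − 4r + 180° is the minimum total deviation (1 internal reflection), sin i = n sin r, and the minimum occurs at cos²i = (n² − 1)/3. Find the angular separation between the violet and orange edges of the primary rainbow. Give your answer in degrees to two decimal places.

1.16°

At 447 nm (n = 1.339): cos²i = 0.26431 → i = 59.062°, r = 39.834°, D_min = 138.786°, rainbow angle = 41.214°.
At 619 nm (n = 1.331): cos²i = 0.25719 → i = 59.527°, r = 40.356°, D_min = 137.630°, rainbow angle = 42.370°.
Angular width = |41.214° − 42.370°| = 1.156°.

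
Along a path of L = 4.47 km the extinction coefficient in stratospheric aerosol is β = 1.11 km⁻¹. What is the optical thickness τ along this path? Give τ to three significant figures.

4.96

τ = β·L = 1.11 × 4.47 = 4.9617.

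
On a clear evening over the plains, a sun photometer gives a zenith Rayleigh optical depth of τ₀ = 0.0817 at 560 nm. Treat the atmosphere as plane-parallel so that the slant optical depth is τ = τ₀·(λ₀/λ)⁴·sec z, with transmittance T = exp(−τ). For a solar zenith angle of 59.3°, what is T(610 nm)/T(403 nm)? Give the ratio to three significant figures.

1.62

Airmass: sec 59.3° = 1.9587.
τ(610 nm) = 0.0817 × (560/610)⁴ × 1.9587 = 0.0817 × 0.7103 × 1.9587 = 0.1137.
τ(403 nm) = 0.0817 × (560/403)⁴ × 1.9587 = 0.0817 × 3.7285 × 1.9587 = 0.5967.
T(610)/T(403) = exp(τ_B − τ_A) = exp(0.4830) = 1.6209.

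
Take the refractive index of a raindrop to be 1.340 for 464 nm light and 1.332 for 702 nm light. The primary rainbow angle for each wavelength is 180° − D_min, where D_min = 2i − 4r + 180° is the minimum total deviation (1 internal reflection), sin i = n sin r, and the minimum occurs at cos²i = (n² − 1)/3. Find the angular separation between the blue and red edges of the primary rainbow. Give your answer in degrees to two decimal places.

1.15°

At 464 nm (n = 1.340): cos²i = 0.26520 → i = 59.004°, r = 39.770°, D_min = 138.929°, rainbow angle = 41.071°.
At 702 nm (n = 1.332): cos²i = 0.25807 → i = 59.469°, r = 40.290°, D_min = 137.776°, rainbow angle = 42.224°.
Angular width = |41.071° − 42.224°| = 1.153°.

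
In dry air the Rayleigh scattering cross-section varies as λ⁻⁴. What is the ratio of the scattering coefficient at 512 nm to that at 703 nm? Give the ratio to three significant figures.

Rayleigh scattering ∝ λ⁻⁴, so the ratio of coefficients is the inverse fourth power of the wavelength ratio.
σ(512)/σ(703) = (703/512)⁴ = (1.3730)⁴ = 3.554.

3.55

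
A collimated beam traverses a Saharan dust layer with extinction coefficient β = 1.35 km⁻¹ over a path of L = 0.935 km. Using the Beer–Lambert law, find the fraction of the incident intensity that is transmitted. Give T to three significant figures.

0.283

τ = β·L = 1.35 × 0.935 = 1.2623.
T = exp(−1.2623) = 0.2830.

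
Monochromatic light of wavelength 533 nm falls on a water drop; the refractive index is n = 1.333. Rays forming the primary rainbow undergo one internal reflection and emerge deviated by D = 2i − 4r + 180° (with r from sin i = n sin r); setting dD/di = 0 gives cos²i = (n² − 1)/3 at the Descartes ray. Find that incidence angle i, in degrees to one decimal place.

cos²i = (1.333² − 1)/3 = (1.77689 − 1)/3 = 0.25896.
cos i = 0.50888, so i = 59.410°.

59.4°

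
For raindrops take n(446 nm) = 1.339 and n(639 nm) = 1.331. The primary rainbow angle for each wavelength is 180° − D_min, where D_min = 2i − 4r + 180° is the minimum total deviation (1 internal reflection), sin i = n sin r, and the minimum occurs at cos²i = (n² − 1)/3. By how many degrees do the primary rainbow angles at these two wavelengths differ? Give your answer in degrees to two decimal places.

At 446 nm (n = 1.339): cos²i = 0.26431 → i = 59.062°, r = 39.834°, D_min = 138.786°, rainbow angle = 41.214°.
At 639 nm (n = 1.331): cos²i = 0.25719 → i = 59.527°, r = 40.356°, D_min = 137.630°, rainbow angle = 42.370°.
Angular width = |41.214° − 42.370°| = 1.156°.

1.16°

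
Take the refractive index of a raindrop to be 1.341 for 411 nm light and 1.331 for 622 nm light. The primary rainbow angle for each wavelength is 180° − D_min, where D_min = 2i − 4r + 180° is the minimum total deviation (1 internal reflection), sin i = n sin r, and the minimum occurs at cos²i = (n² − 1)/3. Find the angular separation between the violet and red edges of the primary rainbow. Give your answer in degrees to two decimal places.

1.44°

At 411 nm (n = 1.341): cos²i = 0.26609 → i = 58.946°, r = 39.705°, D_min = 139.071°, rainbow angle = 40.929°.
At 622 nm (n = 1.331): cos²i = 0.25719 → i = 59.527°, r = 40.356°, D_min = 137.630°, rainbow angle = 42.370°.
Angular width = |40.929° − 42.370°| = 1.441°.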